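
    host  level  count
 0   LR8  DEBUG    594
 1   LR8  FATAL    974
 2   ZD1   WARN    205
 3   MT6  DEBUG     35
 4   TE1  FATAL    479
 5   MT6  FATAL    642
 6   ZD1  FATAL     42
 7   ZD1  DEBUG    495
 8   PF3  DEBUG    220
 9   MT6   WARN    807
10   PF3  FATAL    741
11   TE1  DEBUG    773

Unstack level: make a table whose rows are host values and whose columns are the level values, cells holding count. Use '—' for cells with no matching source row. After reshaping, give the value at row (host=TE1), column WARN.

No long-format row has host=TE1 and level=WARN, so the cell is —.

—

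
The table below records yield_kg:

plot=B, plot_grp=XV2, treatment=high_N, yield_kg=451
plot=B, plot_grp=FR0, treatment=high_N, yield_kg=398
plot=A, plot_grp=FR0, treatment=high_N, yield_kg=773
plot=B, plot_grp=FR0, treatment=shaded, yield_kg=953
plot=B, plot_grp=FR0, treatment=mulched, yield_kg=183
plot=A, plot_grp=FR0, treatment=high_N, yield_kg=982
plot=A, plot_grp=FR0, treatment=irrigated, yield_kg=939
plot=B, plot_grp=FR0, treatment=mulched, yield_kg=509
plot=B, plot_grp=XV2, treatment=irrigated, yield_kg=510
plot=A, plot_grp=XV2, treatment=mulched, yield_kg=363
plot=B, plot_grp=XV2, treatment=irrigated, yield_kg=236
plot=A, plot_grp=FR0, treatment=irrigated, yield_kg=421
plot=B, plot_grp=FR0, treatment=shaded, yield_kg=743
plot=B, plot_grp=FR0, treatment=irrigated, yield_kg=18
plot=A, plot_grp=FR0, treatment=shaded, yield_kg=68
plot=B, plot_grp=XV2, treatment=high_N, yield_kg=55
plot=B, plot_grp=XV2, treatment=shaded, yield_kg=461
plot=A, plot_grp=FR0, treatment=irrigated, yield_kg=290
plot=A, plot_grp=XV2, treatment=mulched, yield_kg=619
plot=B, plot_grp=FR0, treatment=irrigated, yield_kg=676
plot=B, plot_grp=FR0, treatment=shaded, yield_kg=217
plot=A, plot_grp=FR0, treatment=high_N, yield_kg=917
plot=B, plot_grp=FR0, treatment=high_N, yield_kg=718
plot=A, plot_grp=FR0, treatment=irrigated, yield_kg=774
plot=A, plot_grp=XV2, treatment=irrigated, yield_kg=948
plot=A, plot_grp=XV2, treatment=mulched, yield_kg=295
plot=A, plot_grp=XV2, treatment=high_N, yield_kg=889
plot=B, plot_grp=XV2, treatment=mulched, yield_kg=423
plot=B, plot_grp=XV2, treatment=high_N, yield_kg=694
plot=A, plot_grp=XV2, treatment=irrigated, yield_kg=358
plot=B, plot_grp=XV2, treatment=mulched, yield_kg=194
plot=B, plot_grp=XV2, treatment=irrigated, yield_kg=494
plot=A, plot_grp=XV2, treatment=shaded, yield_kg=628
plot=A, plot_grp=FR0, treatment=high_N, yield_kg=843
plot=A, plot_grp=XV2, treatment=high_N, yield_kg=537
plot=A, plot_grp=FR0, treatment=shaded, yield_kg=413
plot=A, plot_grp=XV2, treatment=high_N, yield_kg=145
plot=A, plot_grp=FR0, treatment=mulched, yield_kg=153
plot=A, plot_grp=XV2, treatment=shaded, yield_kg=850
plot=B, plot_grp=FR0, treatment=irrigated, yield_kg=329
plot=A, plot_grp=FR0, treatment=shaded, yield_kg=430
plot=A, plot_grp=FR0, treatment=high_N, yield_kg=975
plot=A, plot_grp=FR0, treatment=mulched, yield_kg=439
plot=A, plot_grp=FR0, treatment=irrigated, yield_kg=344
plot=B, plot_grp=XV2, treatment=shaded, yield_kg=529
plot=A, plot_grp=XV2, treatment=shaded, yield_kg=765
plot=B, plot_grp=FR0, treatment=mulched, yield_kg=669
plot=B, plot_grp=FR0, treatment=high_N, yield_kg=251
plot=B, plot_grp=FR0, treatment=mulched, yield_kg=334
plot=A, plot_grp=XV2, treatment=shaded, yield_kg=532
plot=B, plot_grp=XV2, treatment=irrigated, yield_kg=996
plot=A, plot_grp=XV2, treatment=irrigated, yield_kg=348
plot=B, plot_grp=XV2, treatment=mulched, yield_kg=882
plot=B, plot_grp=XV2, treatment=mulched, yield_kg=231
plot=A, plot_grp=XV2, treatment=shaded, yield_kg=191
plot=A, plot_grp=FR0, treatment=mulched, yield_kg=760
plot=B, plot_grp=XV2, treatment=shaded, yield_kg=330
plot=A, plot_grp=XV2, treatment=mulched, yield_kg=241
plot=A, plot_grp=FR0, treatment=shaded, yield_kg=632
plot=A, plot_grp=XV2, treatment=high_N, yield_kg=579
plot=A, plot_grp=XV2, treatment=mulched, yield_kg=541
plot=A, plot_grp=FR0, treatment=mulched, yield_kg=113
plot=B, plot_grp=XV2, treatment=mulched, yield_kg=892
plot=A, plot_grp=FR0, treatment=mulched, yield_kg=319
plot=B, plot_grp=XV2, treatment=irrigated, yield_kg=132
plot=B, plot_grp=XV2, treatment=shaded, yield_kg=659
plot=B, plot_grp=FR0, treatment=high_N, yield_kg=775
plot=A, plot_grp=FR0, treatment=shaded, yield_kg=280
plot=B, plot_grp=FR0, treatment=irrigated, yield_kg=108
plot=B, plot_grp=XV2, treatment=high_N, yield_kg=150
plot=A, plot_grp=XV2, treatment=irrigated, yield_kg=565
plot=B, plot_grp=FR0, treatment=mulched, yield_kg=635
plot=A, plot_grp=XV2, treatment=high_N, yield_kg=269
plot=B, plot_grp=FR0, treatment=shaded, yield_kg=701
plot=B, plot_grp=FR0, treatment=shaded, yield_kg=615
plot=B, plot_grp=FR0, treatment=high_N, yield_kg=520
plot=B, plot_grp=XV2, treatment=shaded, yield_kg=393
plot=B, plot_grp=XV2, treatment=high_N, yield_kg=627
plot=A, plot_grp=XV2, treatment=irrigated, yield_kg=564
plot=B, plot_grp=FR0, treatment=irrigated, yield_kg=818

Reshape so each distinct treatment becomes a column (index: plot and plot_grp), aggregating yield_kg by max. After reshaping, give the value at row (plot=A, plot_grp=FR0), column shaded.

632

Rows with plot=A, plot_grp=FR0 and treatment=shaded: yield_kg values are 68, 413, 430, 632, 280.
max(68, 413, 430, 632, 280) = 632.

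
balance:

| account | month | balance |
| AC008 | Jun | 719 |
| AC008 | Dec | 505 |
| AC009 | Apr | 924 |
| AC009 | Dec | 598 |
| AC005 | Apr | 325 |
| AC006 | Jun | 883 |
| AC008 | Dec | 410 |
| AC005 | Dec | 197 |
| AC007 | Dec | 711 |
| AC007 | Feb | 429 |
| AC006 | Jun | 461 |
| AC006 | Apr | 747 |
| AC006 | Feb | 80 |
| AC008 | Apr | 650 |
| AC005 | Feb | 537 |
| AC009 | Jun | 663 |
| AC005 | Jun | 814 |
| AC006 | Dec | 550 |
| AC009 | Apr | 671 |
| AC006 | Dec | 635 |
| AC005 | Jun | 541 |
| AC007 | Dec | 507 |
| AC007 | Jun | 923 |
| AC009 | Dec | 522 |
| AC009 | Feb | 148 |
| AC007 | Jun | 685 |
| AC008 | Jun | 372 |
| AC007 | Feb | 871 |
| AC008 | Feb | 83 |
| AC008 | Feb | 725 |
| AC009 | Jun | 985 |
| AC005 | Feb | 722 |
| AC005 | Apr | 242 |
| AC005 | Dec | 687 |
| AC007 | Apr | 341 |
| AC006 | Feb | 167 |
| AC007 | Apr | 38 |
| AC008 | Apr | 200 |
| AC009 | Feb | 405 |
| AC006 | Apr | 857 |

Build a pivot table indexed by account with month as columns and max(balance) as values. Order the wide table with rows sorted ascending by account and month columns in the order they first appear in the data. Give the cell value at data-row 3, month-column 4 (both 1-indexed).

871

With rows sorted ascending by account, row 3 is account=AC007. month columns in first-appearance order: Jun, Dec, Apr, Feb; column 4 is Feb.
Long rows with account=AC007, month=Feb: max(429, 871) = 871.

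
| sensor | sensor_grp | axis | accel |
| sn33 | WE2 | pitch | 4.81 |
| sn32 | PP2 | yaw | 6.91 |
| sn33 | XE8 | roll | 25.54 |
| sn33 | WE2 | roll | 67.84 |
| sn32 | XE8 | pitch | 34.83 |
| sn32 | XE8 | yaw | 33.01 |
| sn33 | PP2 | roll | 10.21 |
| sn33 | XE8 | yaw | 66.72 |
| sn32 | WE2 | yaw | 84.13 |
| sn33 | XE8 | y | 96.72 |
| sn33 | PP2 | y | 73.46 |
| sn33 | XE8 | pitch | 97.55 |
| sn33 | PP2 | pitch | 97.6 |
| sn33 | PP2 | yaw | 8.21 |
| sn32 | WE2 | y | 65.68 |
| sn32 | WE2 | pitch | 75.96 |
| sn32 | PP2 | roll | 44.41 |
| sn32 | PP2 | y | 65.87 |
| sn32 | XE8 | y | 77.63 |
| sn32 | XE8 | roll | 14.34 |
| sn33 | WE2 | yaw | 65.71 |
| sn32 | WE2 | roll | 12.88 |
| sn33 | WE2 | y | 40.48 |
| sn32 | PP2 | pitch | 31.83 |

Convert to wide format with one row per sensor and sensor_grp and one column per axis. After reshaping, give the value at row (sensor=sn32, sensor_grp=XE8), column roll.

Wide layout: rows indexed by sensor and sensor_grp, columns are the 4 distinct axis values (pitch, yaw, roll, y).
Cell (sensor=sn32, sensor_grp=XE8, axis=roll) draws from the long row where sensor=sn32, sensor_grp=XE8 and axis=roll, which has accel=14.34.

14.34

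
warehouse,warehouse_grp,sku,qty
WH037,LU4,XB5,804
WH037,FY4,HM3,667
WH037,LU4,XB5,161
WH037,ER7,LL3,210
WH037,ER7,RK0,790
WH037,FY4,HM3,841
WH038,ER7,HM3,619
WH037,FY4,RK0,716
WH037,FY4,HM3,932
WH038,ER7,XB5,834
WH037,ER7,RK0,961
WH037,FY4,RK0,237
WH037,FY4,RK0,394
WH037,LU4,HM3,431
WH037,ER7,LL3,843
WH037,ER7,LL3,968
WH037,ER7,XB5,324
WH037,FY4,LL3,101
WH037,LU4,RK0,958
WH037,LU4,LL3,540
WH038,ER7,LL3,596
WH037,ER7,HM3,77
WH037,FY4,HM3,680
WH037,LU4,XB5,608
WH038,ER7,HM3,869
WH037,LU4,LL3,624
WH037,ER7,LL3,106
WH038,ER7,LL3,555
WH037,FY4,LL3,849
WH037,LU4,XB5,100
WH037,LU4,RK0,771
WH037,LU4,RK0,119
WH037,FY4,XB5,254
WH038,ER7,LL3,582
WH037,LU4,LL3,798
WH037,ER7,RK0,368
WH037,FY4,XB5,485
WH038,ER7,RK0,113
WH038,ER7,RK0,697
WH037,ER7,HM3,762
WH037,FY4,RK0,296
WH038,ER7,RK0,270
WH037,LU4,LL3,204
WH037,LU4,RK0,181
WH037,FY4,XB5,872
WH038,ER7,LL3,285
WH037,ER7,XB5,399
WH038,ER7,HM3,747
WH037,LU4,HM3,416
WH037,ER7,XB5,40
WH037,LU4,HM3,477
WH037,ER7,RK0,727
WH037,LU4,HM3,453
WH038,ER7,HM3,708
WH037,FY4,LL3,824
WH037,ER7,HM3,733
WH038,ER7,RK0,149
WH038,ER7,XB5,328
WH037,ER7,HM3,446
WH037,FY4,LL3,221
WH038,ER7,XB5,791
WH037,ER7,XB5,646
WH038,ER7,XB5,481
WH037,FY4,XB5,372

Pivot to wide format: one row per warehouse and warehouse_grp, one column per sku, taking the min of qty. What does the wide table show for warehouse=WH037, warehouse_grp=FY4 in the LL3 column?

101

Rows with warehouse=WH037, warehouse_grp=FY4 and sku=LL3: qty values are 101, 849, 824, 221.
min(101, 849, 824, 221) = 101.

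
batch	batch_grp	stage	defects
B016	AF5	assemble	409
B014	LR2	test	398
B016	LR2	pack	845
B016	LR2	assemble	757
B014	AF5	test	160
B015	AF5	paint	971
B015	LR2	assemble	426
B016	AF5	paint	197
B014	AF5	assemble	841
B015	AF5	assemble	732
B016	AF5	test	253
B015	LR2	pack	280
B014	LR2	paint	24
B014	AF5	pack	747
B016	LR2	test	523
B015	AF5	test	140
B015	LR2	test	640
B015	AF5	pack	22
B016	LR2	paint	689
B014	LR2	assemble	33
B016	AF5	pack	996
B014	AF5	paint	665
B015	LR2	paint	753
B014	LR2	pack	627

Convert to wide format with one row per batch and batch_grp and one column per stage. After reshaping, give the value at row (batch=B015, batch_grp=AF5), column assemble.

Wide layout: rows indexed by batch and batch_grp, columns are the 4 distinct stage values (assemble, test, pack, paint).
Cell (batch=B015, batch_grp=AF5, stage=assemble) draws from the long row where batch=B015, batch_grp=AF5 and stage=assemble, which has defects=732.

732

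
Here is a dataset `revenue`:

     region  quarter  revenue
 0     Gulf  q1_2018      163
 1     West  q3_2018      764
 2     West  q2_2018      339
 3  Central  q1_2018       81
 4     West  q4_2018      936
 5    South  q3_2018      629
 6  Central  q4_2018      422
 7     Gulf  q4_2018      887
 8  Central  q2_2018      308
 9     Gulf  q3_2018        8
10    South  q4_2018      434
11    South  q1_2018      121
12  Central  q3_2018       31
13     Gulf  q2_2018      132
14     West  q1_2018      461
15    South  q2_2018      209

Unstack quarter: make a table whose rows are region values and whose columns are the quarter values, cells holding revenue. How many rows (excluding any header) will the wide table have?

4

4 distinct region values → 4 rows.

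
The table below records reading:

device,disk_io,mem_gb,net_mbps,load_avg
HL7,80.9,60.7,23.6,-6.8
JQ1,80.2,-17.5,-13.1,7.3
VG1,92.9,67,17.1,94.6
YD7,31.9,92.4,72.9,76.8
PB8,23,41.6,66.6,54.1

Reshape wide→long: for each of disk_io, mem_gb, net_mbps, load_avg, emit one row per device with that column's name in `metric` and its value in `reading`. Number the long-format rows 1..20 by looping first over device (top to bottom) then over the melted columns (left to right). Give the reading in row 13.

31.9

20 rows total (5 × 4). Row 13: index ⌊(13-1)/4⌋ = 3 into device → YD7; (13-1) mod 4 = 0 into the melted columns → disk_io.
So row 13 is (YD7, disk_io, 31.9); reading = 31.9.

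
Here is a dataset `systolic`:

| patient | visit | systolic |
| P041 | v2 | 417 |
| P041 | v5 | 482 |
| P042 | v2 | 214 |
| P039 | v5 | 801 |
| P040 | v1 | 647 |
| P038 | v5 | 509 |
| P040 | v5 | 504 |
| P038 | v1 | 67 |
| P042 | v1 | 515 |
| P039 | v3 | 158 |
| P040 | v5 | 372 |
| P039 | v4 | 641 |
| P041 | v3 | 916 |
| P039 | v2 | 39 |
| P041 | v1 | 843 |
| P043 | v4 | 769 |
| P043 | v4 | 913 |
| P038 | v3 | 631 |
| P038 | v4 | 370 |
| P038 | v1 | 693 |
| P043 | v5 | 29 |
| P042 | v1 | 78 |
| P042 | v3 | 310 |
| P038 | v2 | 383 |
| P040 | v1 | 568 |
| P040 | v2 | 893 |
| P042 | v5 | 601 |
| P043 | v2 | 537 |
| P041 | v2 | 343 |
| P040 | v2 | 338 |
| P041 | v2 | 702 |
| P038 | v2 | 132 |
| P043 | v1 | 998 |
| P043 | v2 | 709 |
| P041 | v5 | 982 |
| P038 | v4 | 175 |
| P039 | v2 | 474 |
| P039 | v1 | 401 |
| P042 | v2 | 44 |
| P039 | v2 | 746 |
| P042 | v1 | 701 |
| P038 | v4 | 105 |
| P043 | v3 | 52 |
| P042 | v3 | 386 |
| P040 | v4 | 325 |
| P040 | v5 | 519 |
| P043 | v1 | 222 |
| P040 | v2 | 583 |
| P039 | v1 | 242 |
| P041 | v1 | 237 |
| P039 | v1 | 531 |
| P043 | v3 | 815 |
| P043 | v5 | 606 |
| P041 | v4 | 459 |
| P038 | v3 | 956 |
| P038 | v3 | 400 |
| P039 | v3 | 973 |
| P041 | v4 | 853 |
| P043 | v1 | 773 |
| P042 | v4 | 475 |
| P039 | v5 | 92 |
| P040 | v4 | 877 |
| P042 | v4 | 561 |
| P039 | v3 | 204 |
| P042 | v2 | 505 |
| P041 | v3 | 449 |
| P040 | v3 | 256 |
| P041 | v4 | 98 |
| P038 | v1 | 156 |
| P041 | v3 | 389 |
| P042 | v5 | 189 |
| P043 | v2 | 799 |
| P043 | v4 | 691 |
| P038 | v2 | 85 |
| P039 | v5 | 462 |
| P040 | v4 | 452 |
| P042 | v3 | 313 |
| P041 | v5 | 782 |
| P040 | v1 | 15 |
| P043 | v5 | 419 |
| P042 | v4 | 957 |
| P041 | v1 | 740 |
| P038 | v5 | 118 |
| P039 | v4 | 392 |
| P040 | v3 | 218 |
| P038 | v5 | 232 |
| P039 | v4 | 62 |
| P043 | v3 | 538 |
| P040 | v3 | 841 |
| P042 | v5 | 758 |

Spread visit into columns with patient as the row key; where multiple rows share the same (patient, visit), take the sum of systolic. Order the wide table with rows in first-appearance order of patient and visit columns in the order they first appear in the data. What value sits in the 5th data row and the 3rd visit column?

916

With rows in first-appearance order of patient, row 5 is patient=P038. visit columns in first-appearance order: v2, v5, v1, v3, v4; column 3 is v1.
Long rows with patient=P038, visit=v1: 67 + 693 + 156 = 916.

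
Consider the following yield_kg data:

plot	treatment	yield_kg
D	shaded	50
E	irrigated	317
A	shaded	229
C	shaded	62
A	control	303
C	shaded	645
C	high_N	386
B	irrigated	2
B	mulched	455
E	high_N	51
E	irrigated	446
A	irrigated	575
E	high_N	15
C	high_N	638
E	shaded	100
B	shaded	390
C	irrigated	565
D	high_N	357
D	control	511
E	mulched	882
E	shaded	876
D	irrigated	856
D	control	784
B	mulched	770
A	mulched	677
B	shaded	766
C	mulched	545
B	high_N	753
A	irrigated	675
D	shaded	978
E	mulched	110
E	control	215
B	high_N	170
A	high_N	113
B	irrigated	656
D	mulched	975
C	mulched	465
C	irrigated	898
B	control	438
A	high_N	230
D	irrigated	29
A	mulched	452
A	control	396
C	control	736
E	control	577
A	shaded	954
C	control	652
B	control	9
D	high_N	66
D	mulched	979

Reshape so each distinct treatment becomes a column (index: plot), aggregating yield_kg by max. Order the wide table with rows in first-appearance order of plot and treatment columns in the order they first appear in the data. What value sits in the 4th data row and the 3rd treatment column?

With rows in first-appearance order of plot, row 4 is plot=C. treatment columns in first-appearance order: shaded, irrigated, control, high_N, mulched; column 3 is control.
Long rows with plot=C, treatment=control: max(736, 652) = 736.

736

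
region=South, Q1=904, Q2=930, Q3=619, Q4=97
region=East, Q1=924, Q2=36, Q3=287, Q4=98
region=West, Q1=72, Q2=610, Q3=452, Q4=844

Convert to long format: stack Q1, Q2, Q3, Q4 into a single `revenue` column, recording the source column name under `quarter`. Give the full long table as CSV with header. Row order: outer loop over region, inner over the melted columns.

region,quarter,revenue
South,Q1,904
South,Q2,930
South,Q3,619
South,Q4,97
East,Q1,924
East,Q2,36
East,Q3,287
East,Q4,98
West,Q1,72
West,Q2,610
West,Q3,452
West,Q4,844

Each (region, column) pair becomes one row: 3 × 4 = 12 rows.
For example, (South, Q1) → revenue=904.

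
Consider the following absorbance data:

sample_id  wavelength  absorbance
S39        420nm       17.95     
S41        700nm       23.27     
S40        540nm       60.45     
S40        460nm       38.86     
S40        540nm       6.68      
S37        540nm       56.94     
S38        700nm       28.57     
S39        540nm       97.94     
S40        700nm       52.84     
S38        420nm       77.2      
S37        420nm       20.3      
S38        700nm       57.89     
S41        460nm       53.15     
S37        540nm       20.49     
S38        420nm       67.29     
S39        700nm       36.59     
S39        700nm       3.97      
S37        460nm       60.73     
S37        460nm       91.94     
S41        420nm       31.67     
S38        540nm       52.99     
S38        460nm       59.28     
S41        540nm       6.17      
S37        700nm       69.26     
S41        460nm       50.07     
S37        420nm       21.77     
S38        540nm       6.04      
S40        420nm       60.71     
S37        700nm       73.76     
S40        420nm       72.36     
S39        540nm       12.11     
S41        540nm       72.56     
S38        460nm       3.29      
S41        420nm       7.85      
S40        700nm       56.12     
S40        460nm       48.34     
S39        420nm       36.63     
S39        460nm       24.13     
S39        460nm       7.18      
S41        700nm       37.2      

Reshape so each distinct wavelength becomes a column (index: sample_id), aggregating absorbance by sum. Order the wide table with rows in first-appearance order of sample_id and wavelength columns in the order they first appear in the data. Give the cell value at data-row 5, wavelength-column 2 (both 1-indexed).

With rows in first-appearance order of sample_id, row 5 is sample_id=S38. wavelength columns in first-appearance order: 420nm, 700nm, 540nm, 460nm; column 2 is 700nm.
Long rows with sample_id=S38, wavelength=700nm: 28.57 + 57.89 = 86.46.

86.46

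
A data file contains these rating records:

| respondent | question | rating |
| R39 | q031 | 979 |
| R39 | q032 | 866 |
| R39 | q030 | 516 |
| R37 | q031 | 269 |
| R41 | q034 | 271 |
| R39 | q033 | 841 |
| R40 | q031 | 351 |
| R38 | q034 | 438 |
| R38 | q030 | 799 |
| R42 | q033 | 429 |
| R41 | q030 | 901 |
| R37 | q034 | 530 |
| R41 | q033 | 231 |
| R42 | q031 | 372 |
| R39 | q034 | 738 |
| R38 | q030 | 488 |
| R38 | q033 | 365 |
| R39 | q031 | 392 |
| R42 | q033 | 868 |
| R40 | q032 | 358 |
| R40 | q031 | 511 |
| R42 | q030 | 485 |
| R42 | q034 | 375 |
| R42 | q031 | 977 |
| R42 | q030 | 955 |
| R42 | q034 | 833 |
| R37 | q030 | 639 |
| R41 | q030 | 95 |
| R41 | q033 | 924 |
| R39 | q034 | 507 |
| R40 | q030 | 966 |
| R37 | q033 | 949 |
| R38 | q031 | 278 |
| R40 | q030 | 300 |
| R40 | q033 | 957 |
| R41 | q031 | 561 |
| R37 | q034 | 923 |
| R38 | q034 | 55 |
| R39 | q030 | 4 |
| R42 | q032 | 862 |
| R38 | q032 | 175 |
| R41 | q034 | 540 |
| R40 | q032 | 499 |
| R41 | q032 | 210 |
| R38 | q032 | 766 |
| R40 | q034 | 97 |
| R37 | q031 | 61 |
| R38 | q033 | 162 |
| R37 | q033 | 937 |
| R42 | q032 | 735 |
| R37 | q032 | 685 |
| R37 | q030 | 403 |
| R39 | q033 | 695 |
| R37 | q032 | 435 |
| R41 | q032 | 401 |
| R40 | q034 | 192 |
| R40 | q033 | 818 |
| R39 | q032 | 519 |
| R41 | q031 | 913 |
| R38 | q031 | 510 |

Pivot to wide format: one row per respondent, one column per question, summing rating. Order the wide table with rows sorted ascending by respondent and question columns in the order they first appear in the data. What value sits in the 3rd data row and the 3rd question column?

With rows sorted ascending by respondent, row 3 is respondent=R39. question columns in first-appearance order: q031, q032, q030, q034, q033; column 3 is q030.
Long rows with respondent=R39, question=q030: 516 + 4 = 520.

520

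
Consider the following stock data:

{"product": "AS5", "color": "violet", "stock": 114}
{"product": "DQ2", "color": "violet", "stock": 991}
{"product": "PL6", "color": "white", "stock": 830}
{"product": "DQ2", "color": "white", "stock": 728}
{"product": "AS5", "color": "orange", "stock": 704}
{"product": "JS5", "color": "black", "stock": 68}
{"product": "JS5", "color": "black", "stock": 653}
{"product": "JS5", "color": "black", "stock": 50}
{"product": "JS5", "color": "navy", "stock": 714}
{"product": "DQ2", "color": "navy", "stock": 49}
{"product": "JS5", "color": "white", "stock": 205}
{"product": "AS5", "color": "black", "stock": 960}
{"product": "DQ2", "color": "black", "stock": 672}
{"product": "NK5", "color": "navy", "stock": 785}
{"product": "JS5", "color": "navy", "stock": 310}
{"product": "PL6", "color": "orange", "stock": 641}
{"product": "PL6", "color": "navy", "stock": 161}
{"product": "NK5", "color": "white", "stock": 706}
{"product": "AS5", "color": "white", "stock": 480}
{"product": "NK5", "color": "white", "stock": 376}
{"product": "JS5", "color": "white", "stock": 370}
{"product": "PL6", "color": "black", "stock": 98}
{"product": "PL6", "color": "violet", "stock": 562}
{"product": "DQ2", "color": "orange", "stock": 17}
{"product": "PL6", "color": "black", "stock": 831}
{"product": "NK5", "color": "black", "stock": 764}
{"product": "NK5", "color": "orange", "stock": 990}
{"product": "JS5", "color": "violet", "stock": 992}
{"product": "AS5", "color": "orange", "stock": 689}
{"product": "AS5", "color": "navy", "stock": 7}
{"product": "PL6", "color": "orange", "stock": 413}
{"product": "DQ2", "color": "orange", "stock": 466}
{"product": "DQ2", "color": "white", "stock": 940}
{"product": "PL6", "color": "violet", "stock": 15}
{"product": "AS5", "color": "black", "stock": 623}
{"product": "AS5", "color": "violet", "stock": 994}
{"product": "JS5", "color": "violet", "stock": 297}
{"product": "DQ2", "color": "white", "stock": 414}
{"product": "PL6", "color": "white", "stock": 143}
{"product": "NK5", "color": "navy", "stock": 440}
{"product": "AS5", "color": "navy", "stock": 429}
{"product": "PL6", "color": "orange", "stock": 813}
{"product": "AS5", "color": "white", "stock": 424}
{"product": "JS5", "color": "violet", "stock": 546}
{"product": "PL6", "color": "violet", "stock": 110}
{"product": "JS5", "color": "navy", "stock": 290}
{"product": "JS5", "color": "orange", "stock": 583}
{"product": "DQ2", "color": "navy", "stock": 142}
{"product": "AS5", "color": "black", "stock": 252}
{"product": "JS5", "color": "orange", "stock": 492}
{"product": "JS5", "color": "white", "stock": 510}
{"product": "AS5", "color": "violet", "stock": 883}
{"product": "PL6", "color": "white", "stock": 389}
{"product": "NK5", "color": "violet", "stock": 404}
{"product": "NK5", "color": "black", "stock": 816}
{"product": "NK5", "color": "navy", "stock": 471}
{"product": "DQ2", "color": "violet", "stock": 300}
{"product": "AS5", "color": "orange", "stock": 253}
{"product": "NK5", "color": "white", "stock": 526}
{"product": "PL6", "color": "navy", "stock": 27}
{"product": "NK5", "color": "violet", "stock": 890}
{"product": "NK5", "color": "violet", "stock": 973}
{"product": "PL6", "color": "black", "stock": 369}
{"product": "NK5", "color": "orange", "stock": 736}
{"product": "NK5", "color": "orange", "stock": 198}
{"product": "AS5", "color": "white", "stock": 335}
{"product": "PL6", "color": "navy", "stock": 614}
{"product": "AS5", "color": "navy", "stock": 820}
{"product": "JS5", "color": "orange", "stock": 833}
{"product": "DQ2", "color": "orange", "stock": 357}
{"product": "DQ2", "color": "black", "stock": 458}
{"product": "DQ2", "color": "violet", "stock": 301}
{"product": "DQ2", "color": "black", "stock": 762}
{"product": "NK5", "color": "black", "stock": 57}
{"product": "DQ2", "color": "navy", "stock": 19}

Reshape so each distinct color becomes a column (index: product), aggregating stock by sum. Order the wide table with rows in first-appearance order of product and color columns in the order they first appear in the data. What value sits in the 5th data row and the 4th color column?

With rows in first-appearance order of product, row 5 is product=NK5. color columns in first-appearance order: violet, white, orange, black, navy; column 4 is black.
Long rows with product=NK5, color=black: 764 + 816 + 57 = 1637.

1637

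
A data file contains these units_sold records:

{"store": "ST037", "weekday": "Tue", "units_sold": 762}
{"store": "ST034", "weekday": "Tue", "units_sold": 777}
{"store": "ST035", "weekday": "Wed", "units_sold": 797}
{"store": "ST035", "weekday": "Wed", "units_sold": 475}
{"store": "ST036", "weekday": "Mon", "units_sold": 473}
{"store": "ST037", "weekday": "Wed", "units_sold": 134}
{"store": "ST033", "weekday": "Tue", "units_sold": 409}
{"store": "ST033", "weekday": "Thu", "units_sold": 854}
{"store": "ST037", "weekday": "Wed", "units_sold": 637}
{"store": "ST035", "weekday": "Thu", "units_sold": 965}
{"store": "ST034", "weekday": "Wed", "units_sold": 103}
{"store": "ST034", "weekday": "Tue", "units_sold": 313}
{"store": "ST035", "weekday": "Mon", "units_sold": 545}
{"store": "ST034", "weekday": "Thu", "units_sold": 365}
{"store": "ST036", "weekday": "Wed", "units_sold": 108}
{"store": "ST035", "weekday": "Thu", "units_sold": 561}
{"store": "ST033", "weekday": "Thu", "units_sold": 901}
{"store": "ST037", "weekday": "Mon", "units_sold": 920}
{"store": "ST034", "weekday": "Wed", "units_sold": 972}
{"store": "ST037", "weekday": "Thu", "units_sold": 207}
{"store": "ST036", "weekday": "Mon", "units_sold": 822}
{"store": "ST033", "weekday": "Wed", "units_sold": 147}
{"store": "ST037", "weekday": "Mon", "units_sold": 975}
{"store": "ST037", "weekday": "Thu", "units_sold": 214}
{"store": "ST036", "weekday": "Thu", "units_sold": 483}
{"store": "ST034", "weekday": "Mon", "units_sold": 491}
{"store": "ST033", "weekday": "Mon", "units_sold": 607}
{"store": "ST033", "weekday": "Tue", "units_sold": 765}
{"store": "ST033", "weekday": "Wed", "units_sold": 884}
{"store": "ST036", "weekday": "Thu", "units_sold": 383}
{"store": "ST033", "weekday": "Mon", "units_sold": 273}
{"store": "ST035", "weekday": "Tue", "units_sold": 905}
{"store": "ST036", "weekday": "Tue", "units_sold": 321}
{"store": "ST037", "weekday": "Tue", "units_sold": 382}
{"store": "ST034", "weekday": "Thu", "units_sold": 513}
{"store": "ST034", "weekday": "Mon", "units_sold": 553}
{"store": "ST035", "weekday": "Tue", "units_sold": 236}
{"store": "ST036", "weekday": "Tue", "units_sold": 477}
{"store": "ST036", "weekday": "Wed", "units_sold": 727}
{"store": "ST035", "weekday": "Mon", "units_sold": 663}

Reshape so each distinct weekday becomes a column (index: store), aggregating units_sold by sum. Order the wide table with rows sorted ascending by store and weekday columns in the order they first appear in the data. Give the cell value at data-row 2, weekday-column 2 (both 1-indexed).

1075

With rows sorted ascending by store, row 2 is store=ST034. weekday columns in first-appearance order: Tue, Wed, Mon, Thu; column 2 is Wed.
Long rows with store=ST034, weekday=Wed: 103 + 972 = 1075.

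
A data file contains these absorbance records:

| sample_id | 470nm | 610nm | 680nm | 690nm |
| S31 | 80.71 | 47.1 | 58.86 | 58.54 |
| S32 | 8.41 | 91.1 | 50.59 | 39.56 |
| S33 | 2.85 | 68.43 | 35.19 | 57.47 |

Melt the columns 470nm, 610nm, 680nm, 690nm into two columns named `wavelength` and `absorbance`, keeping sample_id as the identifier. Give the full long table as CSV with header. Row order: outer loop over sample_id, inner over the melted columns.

Each (sample_id, column) pair becomes one row: 3 × 4 = 12 rows.
For example, (S31, 470nm) → absorbance=80.71.

sample_id,wavelength,absorbance
S31,470nm,80.71
S31,610nm,47.1
S31,680nm,58.86
S31,690nm,58.54
S32,470nm,8.41
S32,610nm,91.1
S32,680nm,50.59
S32,690nm,39.56
S33,470nm,2.85
S33,610nm,68.43
S33,680nm,35.19
S33,690nm,57.47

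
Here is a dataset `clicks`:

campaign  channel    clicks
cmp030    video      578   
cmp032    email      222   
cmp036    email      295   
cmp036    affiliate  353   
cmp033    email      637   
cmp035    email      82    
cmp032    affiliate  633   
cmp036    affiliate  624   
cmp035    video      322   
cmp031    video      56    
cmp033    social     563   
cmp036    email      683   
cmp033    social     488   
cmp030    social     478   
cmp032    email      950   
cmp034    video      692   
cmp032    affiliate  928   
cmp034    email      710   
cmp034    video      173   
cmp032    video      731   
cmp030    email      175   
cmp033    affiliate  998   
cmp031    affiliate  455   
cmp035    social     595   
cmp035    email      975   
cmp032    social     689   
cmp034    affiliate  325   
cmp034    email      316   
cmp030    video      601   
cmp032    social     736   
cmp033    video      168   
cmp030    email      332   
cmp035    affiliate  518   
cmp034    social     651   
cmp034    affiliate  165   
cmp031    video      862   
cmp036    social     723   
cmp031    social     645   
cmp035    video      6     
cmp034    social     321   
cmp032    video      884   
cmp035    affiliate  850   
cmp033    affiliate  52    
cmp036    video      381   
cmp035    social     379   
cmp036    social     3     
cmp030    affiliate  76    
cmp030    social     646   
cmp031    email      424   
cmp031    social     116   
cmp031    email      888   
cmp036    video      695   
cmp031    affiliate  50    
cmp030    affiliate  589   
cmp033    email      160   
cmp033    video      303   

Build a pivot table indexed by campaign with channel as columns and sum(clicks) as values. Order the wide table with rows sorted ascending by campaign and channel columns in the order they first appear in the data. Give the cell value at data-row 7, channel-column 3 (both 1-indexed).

With rows sorted ascending by campaign, row 7 is campaign=cmp036. channel columns in first-appearance order: video, email, affiliate, social; column 3 is affiliate.
Long rows with campaign=cmp036, channel=affiliate: 353 + 624 = 977.

977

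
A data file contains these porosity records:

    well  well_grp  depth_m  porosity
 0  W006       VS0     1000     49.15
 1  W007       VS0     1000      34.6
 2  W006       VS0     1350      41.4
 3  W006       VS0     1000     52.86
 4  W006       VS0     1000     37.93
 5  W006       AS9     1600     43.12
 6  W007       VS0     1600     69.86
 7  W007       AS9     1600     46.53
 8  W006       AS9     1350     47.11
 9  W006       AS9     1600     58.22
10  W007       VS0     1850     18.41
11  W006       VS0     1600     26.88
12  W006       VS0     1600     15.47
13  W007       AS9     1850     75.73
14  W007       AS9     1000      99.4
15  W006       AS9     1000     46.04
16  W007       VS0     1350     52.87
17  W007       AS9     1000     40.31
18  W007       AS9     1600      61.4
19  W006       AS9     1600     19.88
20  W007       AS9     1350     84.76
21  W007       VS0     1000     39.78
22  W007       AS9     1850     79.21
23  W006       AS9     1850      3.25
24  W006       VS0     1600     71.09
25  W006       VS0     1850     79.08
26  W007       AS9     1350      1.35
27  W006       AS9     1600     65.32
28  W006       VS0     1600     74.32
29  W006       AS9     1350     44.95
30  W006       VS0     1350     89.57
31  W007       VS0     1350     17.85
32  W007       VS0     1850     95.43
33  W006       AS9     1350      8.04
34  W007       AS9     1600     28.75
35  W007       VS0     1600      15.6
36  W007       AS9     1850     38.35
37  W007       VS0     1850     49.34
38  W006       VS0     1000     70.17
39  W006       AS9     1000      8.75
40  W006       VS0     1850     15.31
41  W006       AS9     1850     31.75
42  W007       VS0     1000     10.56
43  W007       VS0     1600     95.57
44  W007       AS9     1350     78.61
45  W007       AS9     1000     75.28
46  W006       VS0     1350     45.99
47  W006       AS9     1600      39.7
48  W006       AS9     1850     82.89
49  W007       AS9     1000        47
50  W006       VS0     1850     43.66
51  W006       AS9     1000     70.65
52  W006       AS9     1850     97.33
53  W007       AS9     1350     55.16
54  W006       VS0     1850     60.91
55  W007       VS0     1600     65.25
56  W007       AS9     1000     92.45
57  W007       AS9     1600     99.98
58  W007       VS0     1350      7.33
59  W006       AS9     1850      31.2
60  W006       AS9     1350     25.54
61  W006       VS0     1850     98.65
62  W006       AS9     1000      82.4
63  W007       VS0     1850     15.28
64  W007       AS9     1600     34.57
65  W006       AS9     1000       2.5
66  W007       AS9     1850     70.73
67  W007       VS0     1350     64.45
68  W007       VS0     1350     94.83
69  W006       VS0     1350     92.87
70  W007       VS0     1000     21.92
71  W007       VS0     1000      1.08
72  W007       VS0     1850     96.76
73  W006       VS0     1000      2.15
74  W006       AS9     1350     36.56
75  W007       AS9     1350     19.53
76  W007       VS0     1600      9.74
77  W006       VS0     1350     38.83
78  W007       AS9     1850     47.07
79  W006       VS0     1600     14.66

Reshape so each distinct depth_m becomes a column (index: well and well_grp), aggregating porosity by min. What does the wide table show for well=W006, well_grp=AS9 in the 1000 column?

Rows with well=W006, well_grp=AS9 and depth_m=1000: porosity values are 46.04, 8.75, 70.65, 82.4, 2.5.
min(46.04, 8.75, 70.65, 82.4, 2.5) = 2.5.

2.5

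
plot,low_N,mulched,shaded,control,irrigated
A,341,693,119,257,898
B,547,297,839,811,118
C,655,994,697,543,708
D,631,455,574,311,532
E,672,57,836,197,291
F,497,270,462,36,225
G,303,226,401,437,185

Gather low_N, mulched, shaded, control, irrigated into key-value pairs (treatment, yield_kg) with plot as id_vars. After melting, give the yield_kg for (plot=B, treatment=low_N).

547

Unpivoting turns each (plot, wide-column) pair into one long row.
The wide cell at row B, column low_N holds 547, so the long row (B, low_N) has yield_kg=547.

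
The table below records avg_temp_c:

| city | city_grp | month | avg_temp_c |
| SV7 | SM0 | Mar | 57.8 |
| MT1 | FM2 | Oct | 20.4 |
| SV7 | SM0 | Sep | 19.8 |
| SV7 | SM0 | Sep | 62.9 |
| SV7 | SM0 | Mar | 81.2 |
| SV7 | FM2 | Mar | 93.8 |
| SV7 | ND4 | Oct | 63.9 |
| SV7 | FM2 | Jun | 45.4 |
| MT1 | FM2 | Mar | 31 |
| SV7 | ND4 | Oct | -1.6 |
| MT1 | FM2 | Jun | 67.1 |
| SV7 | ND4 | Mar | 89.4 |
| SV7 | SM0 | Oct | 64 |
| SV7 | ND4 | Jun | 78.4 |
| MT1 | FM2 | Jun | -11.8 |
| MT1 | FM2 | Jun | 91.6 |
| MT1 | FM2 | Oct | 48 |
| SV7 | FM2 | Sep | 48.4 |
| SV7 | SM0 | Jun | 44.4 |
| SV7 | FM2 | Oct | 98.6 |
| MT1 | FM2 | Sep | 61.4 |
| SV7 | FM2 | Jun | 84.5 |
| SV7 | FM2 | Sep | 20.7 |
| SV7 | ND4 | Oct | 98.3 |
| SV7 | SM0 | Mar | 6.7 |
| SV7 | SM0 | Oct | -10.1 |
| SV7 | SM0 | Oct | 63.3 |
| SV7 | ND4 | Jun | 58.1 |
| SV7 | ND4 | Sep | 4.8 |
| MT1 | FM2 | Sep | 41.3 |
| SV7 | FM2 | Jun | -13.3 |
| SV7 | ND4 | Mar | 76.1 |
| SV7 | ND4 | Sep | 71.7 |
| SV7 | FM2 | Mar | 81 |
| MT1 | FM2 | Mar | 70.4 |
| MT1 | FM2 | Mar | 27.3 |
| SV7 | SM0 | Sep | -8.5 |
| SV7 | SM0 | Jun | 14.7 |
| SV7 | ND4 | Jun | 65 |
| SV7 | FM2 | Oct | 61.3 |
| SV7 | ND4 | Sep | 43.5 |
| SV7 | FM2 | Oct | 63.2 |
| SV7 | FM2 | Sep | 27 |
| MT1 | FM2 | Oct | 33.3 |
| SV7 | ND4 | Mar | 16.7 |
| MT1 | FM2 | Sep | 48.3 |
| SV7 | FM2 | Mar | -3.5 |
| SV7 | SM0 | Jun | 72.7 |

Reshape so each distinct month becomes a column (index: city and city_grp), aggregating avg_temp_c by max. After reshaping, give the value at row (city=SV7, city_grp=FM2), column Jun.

84.5

Rows with city=SV7, city_grp=FM2 and month=Jun: avg_temp_c values are 45.4, 84.5, -13.3.
max(45.4, 84.5, -13.3) = 84.5.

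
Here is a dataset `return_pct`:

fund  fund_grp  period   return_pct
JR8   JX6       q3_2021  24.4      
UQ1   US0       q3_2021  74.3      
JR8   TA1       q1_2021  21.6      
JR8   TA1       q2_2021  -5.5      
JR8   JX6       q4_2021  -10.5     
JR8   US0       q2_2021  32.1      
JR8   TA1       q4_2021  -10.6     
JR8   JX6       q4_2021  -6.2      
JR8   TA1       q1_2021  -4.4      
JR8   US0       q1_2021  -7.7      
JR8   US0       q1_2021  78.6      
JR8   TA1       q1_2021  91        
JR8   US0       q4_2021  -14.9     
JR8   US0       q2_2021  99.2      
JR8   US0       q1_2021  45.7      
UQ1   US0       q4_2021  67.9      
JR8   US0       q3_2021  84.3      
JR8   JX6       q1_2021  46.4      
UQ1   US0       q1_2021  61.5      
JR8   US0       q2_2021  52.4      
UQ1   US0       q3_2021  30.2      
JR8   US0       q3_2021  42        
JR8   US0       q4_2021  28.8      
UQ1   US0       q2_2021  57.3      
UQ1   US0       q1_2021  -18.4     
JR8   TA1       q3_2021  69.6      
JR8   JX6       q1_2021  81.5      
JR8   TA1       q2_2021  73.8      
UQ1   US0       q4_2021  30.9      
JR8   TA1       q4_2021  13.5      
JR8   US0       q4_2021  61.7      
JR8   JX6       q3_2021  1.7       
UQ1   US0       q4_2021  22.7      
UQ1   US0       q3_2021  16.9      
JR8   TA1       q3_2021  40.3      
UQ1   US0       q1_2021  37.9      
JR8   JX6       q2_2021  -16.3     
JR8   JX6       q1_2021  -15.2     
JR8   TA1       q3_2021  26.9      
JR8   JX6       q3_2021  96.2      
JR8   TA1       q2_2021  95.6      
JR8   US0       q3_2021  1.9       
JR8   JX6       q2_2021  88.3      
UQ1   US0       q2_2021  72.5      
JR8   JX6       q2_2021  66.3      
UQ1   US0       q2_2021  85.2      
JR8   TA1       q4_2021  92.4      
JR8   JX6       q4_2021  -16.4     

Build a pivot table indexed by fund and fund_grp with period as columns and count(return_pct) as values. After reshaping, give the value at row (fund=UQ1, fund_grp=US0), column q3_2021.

3

Rows with fund=UQ1, fund_grp=US0 and period=q3_2021: return_pct values are 74.3, 30.2, 16.9.
3 rows match — count = 3.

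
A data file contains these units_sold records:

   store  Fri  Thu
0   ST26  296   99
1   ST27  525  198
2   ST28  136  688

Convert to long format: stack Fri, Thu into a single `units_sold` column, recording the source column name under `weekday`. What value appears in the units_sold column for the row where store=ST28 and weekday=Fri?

136

Unpivoting turns each (store, wide-column) pair into one long row.
The wide cell at row ST28, column Fri holds 136, so the long row (ST28, Fri) has units_sold=136.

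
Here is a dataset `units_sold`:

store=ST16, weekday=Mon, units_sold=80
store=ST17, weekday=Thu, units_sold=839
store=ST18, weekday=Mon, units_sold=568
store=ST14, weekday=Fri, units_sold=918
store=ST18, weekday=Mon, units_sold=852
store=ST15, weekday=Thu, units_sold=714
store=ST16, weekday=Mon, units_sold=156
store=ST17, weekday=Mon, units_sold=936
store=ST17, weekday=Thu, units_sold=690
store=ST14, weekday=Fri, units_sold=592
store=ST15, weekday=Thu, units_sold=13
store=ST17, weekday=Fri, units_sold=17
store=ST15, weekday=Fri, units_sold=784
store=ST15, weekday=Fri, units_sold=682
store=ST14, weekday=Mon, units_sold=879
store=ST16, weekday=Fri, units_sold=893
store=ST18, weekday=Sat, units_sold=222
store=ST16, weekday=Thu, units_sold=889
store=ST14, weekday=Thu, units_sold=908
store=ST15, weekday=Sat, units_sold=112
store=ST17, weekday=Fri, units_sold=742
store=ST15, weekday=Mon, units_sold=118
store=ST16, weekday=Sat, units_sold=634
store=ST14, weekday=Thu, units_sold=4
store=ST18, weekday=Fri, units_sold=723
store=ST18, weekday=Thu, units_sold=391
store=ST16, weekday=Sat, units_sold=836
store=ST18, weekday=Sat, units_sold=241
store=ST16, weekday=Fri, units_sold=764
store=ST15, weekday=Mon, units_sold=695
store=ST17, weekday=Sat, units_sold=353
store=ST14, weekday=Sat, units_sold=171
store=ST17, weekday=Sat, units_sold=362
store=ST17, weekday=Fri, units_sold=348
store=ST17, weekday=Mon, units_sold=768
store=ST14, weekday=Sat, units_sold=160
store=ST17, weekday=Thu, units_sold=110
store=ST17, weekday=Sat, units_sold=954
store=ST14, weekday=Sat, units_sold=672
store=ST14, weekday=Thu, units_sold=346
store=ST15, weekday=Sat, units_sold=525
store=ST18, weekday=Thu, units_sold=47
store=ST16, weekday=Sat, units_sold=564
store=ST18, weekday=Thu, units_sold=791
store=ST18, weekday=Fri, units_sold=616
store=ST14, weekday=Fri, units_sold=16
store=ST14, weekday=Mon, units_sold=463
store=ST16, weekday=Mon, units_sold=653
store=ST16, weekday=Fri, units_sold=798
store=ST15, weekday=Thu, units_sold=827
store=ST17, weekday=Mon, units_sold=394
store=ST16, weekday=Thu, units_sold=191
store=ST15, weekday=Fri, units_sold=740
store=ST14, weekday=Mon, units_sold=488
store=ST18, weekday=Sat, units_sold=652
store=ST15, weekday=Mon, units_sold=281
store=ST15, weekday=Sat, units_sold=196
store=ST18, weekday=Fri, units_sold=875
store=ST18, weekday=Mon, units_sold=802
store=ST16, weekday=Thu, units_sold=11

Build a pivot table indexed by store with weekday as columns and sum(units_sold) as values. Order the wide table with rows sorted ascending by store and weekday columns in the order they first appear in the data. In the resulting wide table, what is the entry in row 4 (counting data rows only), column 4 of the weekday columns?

1669

With rows sorted ascending by store, row 4 is store=ST17. weekday columns in first-appearance order: Mon, Thu, Fri, Sat; column 4 is Sat.
Long rows with store=ST17, weekday=Sat: 353 + 362 + 954 = 1669.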